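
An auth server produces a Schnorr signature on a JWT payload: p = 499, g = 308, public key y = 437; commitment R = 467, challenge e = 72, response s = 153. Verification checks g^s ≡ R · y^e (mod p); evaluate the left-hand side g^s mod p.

263

308^153 mod 499 = 263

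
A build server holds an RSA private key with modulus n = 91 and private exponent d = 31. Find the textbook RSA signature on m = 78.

m^31 mod 91 = 78

78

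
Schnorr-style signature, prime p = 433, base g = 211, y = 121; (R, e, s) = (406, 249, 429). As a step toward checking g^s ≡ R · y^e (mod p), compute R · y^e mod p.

108

121^2 = 14641 ≡ 352
121^4 ≡ 352^2 = 123904 ≡ 66
121^8 ≡ 66^2 = 4356 ≡ 26
121^16 ≡ 26^2 = 676 ≡ 243
121^32 ≡ 243^2 = 59049 ≡ 161
121^64 ≡ 161^2 = 25921 ≡ 374
121^128 ≡ 374^2 = 139876 ≡ 17
249 = 128 + 64 + 32 + 16 + 8 + 1, so 121^249 ≡ 17·374·161·243·26·121 ≡ 429 (mod 433)
R · y^e ≡ 406·429 = 174174 ≡ 108 (mod 433)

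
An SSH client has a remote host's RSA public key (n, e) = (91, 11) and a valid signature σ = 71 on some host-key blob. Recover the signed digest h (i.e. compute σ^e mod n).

50

Squares mod 91: σ^1≡71, σ^2≡36, σ^4≡22, σ^8≡29
11 = 8 + 2 + 1, so σ^11 ≡ 29·36·71 ≡ 50 (mod 91)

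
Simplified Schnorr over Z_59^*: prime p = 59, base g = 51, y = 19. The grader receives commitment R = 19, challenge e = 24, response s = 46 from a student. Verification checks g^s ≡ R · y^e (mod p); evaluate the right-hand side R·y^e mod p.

Squares mod 59: 19^1≡19, 19^2≡7, 19^4≡49, 19^8≡41, 19^16≡29
24 = 16 + 8, so 19^24 ≡ 29·41 ≡ 9 (mod 59)
R · y^e ≡ 19·9 = 171 ≡ 53 (mod 59)

53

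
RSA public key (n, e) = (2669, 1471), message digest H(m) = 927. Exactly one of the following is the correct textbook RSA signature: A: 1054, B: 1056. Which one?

B

Candidate A: Squares mod 2669: 1054^1≡1054, 1054^2≡612, 1054^4≡884, 1054^8≡2108, 1054^16≡2448, 1054^32≡799, 1054^64≡510, 1054^128≡1207, 1054^256≡2244, 1054^512≡1802, 1054^1024≡1700; 1471 = 1024 + 256 + 128 + 32 + 16 + 8 + 4 + 2 + 1, so 1054^1471 ≡ 1700·2244·1207·799·2448·2108·884·612·1054 ≡ 1547 (mod 2669)
Candidate B: Squares mod 2669: 1056^1≡1056, 1056^2≡2163, 1056^4≡2481, 1056^8≡647, 1056^16≡2245, 1056^32≡953, 1056^64≡749, 1056^128≡511, 1056^256≡2228, 1056^512≡2313, 1056^1024≡1293; 1471 = 1024 + 256 + 128 + 32 + 16 + 8 + 4 + 2 + 1, so 1056^1471 ≡ 1293·2228·511·953·2245·647·2481·2163·1056 ≡ 927 (mod 2669)
  → matches H(m) = 927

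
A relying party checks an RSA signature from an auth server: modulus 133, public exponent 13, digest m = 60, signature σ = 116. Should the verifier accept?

accept

σ^2 ≡ 116^2 = 13456 ≡ 23
σ^4 ≡ 23^2 = 529 ≡ 130
σ^8 ≡ 130^2 = 16900 ≡ 9
13 = 8 + 4 + 1, so σ^13 ≡ 9·130·116 ≡ 60 (mod 133)
Since 60 equals the digest 60, verification succeeds.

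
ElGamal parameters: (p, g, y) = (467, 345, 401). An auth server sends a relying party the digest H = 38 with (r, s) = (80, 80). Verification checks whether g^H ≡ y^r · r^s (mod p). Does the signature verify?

does not verify

Left side g^H mod p:
345^2 = 119025 ≡ 407
345^4 ≡ 407^2 = 165649 ≡ 331
345^8 ≡ 331^2 = 109561 ≡ 283
345^16 ≡ 283^2 = 80089 ≡ 232
345^32 ≡ 232^2 = 53824 ≡ 119
38 = 32 + 4 + 2, so 345^38 ≡ 119·331·407 ≡ 147 (mod 467)
Right side y^r · r^s mod p:
401^2 = 160801 ≡ 153
401^4 ≡ 153^2 = 23409 ≡ 59
401^8 ≡ 59^2 = 3481 ≡ 212
401^16 ≡ 212^2 = 44944 ≡ 112
401^32 ≡ 112^2 = 12544 ≡ 402
401^64 ≡ 402^2 = 161604 ≡ 22
80 = 64 + 16, so 401^80 ≡ 22·112 ≡ 129 (mod 467)
80^2 = 6400 ≡ 329
80^4 ≡ 329^2 = 108241 ≡ 364
80^8 ≡ 364^2 = 132496 ≡ 335
80^16 ≡ 335^2 = 112225 ≡ 145
80^32 ≡ 145^2 = 21025 ≡ 10
80^64 ≡ 10^2 = 100
80 = 64 + 16, so 80^80 ≡ 100·145 ≡ 23 (mod 467)
129·23 = 2967 ≡ 165 (mod 467)
147 ≠ 165, so verification fails.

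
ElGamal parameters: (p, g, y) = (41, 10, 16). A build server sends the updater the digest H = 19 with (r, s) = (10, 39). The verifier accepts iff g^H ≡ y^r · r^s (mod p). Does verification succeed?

passes

Left side g^H mod p:
10^19 mod 41 = 37
Right side y^r · r^s mod p:
16^10 mod 41 = 1
10^39 mod 41 = 37
1·37 = 37 ≡ 37 (mod 41)
37 ≡ 37 (mod 41), so the signature is genuine.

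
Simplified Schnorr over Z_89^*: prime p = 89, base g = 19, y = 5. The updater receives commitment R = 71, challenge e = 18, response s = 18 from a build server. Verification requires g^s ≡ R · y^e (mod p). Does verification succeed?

fails

g^s mod p:
19^18 mod 89 = 20
R · y^e mod p:
5^18 mod 89 = 44
71·44 = 3124 ≡ 9 (mod 89)
20 ≠ 9; the check fails.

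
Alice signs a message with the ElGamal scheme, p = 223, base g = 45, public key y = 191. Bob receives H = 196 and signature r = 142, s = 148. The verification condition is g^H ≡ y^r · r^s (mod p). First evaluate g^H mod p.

86

Squares mod 223: 45^1≡45, 45^2≡18, 45^4≡101, 45^8≡166, 45^16≡127, 45^32≡73, 45^64≡200, 45^128≡83
196 = 128 + 64 + 4, so 45^196 ≡ 83·200·101 ≡ 86 (mod 223)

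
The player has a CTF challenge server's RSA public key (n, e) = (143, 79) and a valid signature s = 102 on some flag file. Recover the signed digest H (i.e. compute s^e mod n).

15

s^2 ≡ 102^2 = 10404 ≡ 108
s^4 ≡ 108^2 = 11664 ≡ 81
s^8 ≡ 81^2 = 6561 ≡ 126
s^16 ≡ 126^2 = 15876 ≡ 3
s^32 ≡ 3^2 = 9
s^64 ≡ 9^2 = 81
79 = 64 + 8 + 4 + 2 + 1, so s^79 ≡ 81·126·81·108·102 ≡ 15 (mod 143)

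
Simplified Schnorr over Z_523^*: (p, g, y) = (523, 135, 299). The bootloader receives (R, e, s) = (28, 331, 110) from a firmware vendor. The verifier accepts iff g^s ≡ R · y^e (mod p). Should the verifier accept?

g^s mod p:
135^2 = 18225 ≡ 443
135^4 ≡ 443^2 = 196249 ≡ 124
135^8 ≡ 124^2 = 15376 ≡ 209
135^16 ≡ 209^2 = 43681 ≡ 272
135^32 ≡ 272^2 = 73984 ≡ 241
135^64 ≡ 241^2 = 58081 ≡ 28
110 = 64 + 32 + 8 + 4 + 2, so 135^110 ≡ 28·241·209·124·443 ≡ 278 (mod 523)
R · y^e mod p:
299^2 = 89401 ≡ 491
299^4 ≡ 491^2 = 241081 ≡ 501
299^8 ≡ 501^2 = 251001 ≡ 484
299^16 ≡ 484^2 = 234256 ≡ 475
299^32 ≡ 475^2 = 225625 ≡ 212
299^64 ≡ 212^2 = 44944 ≡ 489
299^128 ≡ 489^2 = 239121 ≡ 110
299^256 ≡ 110^2 = 12100 ≡ 71
331 = 256 + 64 + 8 + 2 + 1, so 299^331 ≡ 71·489·484·491·299 ≡ 122 (mod 523)
28·122 = 3416 ≡ 278 (mod 523)
278 ≡ 278 (mod 523); signature holds.

accept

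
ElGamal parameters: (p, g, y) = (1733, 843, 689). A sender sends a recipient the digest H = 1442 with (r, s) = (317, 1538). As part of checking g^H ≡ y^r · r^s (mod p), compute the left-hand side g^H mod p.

734

843^2 = 710649 ≡ 119
843^4 ≡ 119^2 = 14161 ≡ 297
843^8 ≡ 297^2 = 88209 ≡ 1559
843^16 ≡ 1559^2 = 2430481 ≡ 815
843^32 ≡ 815^2 = 664225 ≡ 486
843^64 ≡ 486^2 = 236196 ≡ 508
843^128 ≡ 508^2 = 258064 ≡ 1580
843^256 ≡ 1580^2 = 2496400 ≡ 880
843^512 ≡ 880^2 = 774400 ≡ 1482
843^1024 ≡ 1482^2 = 2196324 ≡ 613
1442 = 1024 + 256 + 128 + 32 + 2, so 843^1442 ≡ 613·880·1580·486·119 ≡ 734 (mod 1733)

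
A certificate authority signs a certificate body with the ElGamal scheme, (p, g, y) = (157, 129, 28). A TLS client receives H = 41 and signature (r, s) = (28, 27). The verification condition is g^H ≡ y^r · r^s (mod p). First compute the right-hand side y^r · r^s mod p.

129

28^2 = 784 ≡ 156
28^4 ≡ 156^2 = 24336 ≡ 1
28^8 ≡ 1^2 = 1
28^16 ≡ 1^2 = 1
28 = 16 + 8 + 4, so 28^28 ≡ 1·1·1 ≡ 1 (mod 157)
28^2 = 784 ≡ 156
28^4 ≡ 156^2 = 24336 ≡ 1
28^8 ≡ 1^2 = 1
28^16 ≡ 1^2 = 1
27 = 16 + 8 + 2 + 1, so 28^27 ≡ 1·1·156·28 ≡ 129 (mod 157)
y^r · r^s ≡ 1·129 = 129 ≡ 129 (mod 157)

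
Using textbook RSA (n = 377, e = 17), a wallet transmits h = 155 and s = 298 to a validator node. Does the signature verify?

s^2 ≡ 298^2 = 88804 ≡ 209
s^4 ≡ 209^2 = 43681 ≡ 326
s^8 ≡ 326^2 = 106276 ≡ 339
s^16 ≡ 339^2 = 114921 ≡ 313
17 = 16 + 1, so s^17 ≡ 313·298 ≡ 155 (mod 377)
s^17 mod 377 = 155 matches h.

verifies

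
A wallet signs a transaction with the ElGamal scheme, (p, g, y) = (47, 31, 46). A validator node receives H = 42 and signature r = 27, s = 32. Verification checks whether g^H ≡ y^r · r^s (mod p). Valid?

no

Left side g^H mod p:
31^2 = 961 ≡ 21
31^4 ≡ 21^2 = 441 ≡ 18
31^8 ≡ 18^2 = 324 ≡ 42
31^16 ≡ 42^2 = 1764 ≡ 25
31^32 ≡ 25^2 = 625 ≡ 14
42 = 32 + 8 + 2, so 31^42 ≡ 14·42·21 ≡ 34 (mod 47)
Right side y^r · r^s mod p:
46^2 = 2116 ≡ 1
46^4 ≡ 1^2 = 1
46^8 ≡ 1^2 = 1
46^16 ≡ 1^2 = 1
27 = 16 + 8 + 2 + 1, so 46^27 ≡ 1·1·1·46 ≡ 46 (mod 47)
27^2 = 729 ≡ 24
27^4 ≡ 24^2 = 576 ≡ 12
27^8 ≡ 12^2 = 144 ≡ 3
27^16 ≡ 3^2 = 9
27^32 ≡ 9^2 = 81 ≡ 34
46·34 = 1564 ≡ 13 (mod 47)
34 ≠ 13, so verification fails.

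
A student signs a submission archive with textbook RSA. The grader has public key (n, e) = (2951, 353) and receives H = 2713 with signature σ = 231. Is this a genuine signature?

forged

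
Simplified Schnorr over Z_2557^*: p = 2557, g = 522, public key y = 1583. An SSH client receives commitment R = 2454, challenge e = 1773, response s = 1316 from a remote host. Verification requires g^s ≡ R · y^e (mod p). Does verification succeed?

g^s mod p:
Squares mod 2557: 522^1≡522, 522^2≡1442, 522^4≡523, 522^8≡2487, 522^16≡2343, 522^32≡2327, 522^64≡1760, 522^128≡1073, 522^256≡679, 522^512≡781, 522^1024≡1395
1316 = 1024 + 256 + 32 + 4, so 522^1316 ≡ 1395·679·2327·523 ≡ 1528 (mod 2557)
R · y^e mod p:
Squares mod 2557: 1583^1≡1583, 1583^2≡29, 1583^4≡841, 1583^8≡1549, 1583^16≡935, 1583^32≡2288, 1583^64≡765, 1583^128≡2229, 1583^256≡190, 1583^512≡302, 1583^1024≡1709
1773 = 1024 + 512 + 128 + 64 + 32 + 8 + 4 + 1, so 1583^1773 ≡ 1709·302·2229·765·2288·1549·841·1583 ≡ 1003 (mod 2557)
2454·1003 = 2461362 ≡ 1528 (mod 2557)
1528 ≡ 1528 (mod 2557); signature holds.

passes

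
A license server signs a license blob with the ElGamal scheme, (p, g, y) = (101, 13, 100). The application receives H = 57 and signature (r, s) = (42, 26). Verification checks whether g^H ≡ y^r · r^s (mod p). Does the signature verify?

does not verify

Left side g^H mod p:
Squares mod 101: 13^1≡13, 13^2≡68, 13^4≡79, 13^8≡80, 13^16≡37, 13^32≡56
57 = 32 + 16 + 8 + 1, so 13^57 ≡ 56·37·80·13 ≡ 45 (mod 101)
Right side y^r · r^s mod p:
Squares mod 101: 100^1≡100, 100^2≡1, 100^4≡1, 100^8≡1, 100^16≡1, 100^32≡1
42 = 32 + 8 + 2, so 100^42 ≡ 1·1·1 ≡ 1 (mod 101)
Squares mod 101: 42^1≡42, 42^2≡47, 42^4≡88, 42^8≡68, 42^16≡79
26 = 16 + 8 + 2, so 42^26 ≡ 79·68·47 ≡ 85 (mod 101)
1·85 = 85 ≡ 85 (mod 101)
45 ≠ 85, so verification fails.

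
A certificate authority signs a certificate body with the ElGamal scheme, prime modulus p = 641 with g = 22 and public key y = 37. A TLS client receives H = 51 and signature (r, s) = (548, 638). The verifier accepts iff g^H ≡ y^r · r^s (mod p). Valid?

Left side g^H mod p:
22^2 = 484
22^4 ≡ 484^2 = 234256 ≡ 291
22^8 ≡ 291^2 = 84681 ≡ 69
22^16 ≡ 69^2 = 4761 ≡ 274
22^32 ≡ 274^2 = 75076 ≡ 79
51 = 32 + 16 + 2 + 1, so 22^51 ≡ 79·274·484·22 ≡ 315 (mod 641)
Right side y^r · r^s mod p:
37^2 = 1369 ≡ 87
37^4 ≡ 87^2 = 7569 ≡ 518
37^8 ≡ 518^2 = 268324 ≡ 386
37^16 ≡ 386^2 = 148996 ≡ 284
37^32 ≡ 284^2 = 80656 ≡ 531
37^64 ≡ 531^2 = 281961 ≡ 562
37^128 ≡ 562^2 = 315844 ≡ 472
37^256 ≡ 472^2 = 222784 ≡ 357
37^512 ≡ 357^2 = 127449 ≡ 531
548 = 512 + 32 + 4, so 37^548 ≡ 531·531·518 ≡ 102 (mod 641)
548^2 = 300304 ≡ 316
548^4 ≡ 316^2 = 99856 ≡ 501
548^8 ≡ 501^2 = 251001 ≡ 370
548^16 ≡ 370^2 = 136900 ≡ 367
548^32 ≡ 367^2 = 134689 ≡ 79
548^64 ≡ 79^2 = 6241 ≡ 472
548^128 ≡ 472^2 = 222784 ≡ 357
548^256 ≡ 357^2 = 127449 ≡ 531
548^512 ≡ 531^2 = 281961 ≡ 562
638 = 512 + 64 + 32 + 16 + 8 + 4 + 2, so 548^638 ≡ 562·472·79·367·370·501·316 ≡ 71 (mod 641)
102·71 = 7242 ≡ 191 (mod 641)
315 ≠ 191, so verification fails.

no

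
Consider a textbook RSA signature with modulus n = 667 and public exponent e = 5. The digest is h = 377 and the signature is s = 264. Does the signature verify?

s^2 ≡ 264^2 = 69696 ≡ 328
s^4 ≡ 328^2 = 107584 ≡ 197
5 = 4 + 1, so s^5 ≡ 197·264 ≡ 649 (mod 667)
s^5 mod 667 = 649, but h = 377.

does not verify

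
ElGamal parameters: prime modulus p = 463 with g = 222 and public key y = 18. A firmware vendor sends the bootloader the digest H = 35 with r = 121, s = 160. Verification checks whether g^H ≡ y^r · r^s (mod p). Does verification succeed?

Left side g^H mod p:
Squares mod 463: 222^1≡222, 222^2≡206, 222^4≡303, 222^8≡135, 222^16≡168, 222^32≡444
35 = 32 + 2 + 1, so 222^35 ≡ 444·206·222 ≡ 143 (mod 463)
Right side y^r · r^s mod p:
Squares mod 463: 18^1≡18, 18^2≡324, 18^4≡338, 18^8≡346, 18^16≡262, 18^32≡120, 18^64≡47
121 = 64 + 32 + 16 + 8 + 1, so 18^121 ≡ 47·120·262·346·18 ≡ 230 (mod 463)
Squares mod 463: 121^1≡121, 121^2≡288, 121^4≡67, 121^8≡322, 121^16≡435, 121^32≡321, 121^64≡255, 121^128≡205
160 = 128 + 32, so 121^160 ≡ 205·321 ≡ 59 (mod 463)
230·59 = 13570 ≡ 143 (mod 463)
143 ≡ 143 (mod 463), so the signature is genuine.

passes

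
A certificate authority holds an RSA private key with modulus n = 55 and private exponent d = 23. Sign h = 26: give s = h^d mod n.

h^2 ≡ 26^2 = 676 ≡ 16
h^4 ≡ 16^2 = 256 ≡ 36
h^8 ≡ 36^2 = 1296 ≡ 31
h^16 ≡ 31^2 = 961 ≡ 26
23 = 16 + 4 + 2 + 1, so h^23 ≡ 26·36·16·26 ≡ 31 (mod 55)

31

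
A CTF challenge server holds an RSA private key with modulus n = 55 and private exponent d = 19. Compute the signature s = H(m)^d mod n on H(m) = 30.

40

(H(m))^2 ≡ 30^2 = 900 ≡ 20
(H(m))^4 ≡ 20^2 = 400 ≡ 15
(H(m))^8 ≡ 15^2 = 225 ≡ 5
(H(m))^16 ≡ 5^2 = 25
19 = 16 + 2 + 1, so (H(m))^19 ≡ 25·20·30 ≡ 40 (mod 55)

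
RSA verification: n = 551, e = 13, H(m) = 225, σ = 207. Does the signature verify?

σ^2 ≡ 207^2 = 42849 ≡ 422
σ^4 ≡ 422^2 = 178084 ≡ 111
σ^8 ≡ 111^2 = 12321 ≡ 199
13 = 8 + 4 + 1, so σ^13 ≡ 199·111·207 ≡ 225 (mod 551)
225 = H(m), so the signature checks out.

verifies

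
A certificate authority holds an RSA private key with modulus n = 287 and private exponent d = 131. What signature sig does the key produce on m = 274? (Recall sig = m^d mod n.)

m^2 ≡ 274^2 = 75076 ≡ 169
m^4 ≡ 169^2 = 28561 ≡ 148
m^8 ≡ 148^2 = 21904 ≡ 92
m^16 ≡ 92^2 = 8464 ≡ 141
m^32 ≡ 141^2 = 19881 ≡ 78
m^64 ≡ 78^2 = 6084 ≡ 57
m^128 ≡ 57^2 = 3249 ≡ 92
131 = 128 + 2 + 1, so m^131 ≡ 92·169·274 ≡ 211 (mod 287)

211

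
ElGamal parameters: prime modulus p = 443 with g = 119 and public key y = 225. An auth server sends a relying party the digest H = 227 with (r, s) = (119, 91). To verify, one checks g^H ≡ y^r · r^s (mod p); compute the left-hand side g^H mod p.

274

Squares mod 443: 119^1≡119, 119^2≡428, 119^4≡225, 119^8≡123, 119^16≡67, 119^32≡59, 119^64≡380, 119^128≡425
227 = 128 + 64 + 32 + 2 + 1, so 119^227 ≡ 425·380·59·428·119 ≡ 274 (mod 443)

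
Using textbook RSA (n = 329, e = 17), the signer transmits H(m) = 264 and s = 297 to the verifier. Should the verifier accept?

accept

s^17 mod 329 = 264
264 = H(m), so the signature checks out.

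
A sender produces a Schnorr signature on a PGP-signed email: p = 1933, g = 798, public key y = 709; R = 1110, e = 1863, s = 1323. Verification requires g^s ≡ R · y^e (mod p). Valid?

g^s mod p:
Squares mod 1933: 798^1≡798, 798^2≡847, 798^4≡266, 798^8≡1168, 798^16≡1459, 798^32≡448, 798^64≡1605, 798^128≡1269, 798^256≡172, 798^512≡589, 798^1024≡914
1323 = 1024 + 256 + 32 + 8 + 2 + 1, so 798^1323 ≡ 914·172·448·1168·847·798 ≡ 1157 (mod 1933)
R · y^e mod p:
Squares mod 1933: 709^1≡709, 709^2≡101, 709^4≡536, 709^8≡1212, 709^16≡1797, 709^32≡1099, 709^64≡1609, 709^128≡594, 709^256≡1030, 709^512≡1616, 709^1024≡1906
1863 = 1024 + 512 + 256 + 64 + 4 + 2 + 1, so 709^1863 ≡ 1906·1616·1030·1609·536·101·709 ≡ 1110 (mod 1933)
1110·1110 = 1232100 ≡ 779 (mod 1933)
1157 ≠ 779; the check fails.

no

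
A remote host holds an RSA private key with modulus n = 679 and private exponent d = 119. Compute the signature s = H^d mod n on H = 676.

65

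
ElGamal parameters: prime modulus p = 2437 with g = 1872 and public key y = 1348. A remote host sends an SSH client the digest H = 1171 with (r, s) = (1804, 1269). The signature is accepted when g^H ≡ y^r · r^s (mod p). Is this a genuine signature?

genuine

Left side g^H mod p:
1872^2 = 3504384 ≡ 2415
1872^4 ≡ 2415^2 = 5832225 ≡ 484
1872^8 ≡ 484^2 = 234256 ≡ 304
1872^16 ≡ 304^2 = 92416 ≡ 2247
1872^32 ≡ 2247^2 = 5049009 ≡ 1982
1872^64 ≡ 1982^2 = 3928324 ≡ 2317
1872^128 ≡ 2317^2 = 5368489 ≡ 2215
1872^256 ≡ 2215^2 = 4906225 ≡ 544
1872^512 ≡ 544^2 = 295936 ≡ 1059
1872^1024 ≡ 1059^2 = 1121481 ≡ 461
1171 = 1024 + 128 + 16 + 2 + 1, so 1872^1171 ≡ 461·2215·2247·2415·1872 ≡ 1910 (mod 2437)
Right side y^r · r^s mod p:
1348^2 = 1817104 ≡ 1539
1348^4 ≡ 1539^2 = 2368521 ≡ 2194
1348^8 ≡ 2194^2 = 4813636 ≡ 561
1348^16 ≡ 561^2 = 314721 ≡ 348
1348^32 ≡ 348^2 = 121104 ≡ 1691
1348^64 ≡ 1691^2 = 2859481 ≡ 880
1348^128 ≡ 880^2 = 774400 ≡ 1871
1348^256 ≡ 1871^2 = 3500641 ≡ 1109
1348^512 ≡ 1109^2 = 1229881 ≡ 1633
1348^1024 ≡ 1633^2 = 2666689 ≡ 611
1804 = 1024 + 512 + 256 + 8 + 4, so 1348^1804 ≡ 611·1633·1109·561·2194 ≡ 587 (mod 2437)
1804^2 = 3254416 ≡ 1021
1804^4 ≡ 1021^2 = 1042441 ≡ 1842
1804^8 ≡ 1842^2 = 3392964 ≡ 660
1804^16 ≡ 660^2 = 435600 ≡ 1814
1804^32 ≡ 1814^2 = 3290596 ≡ 646
1804^64 ≡ 646^2 = 417316 ≡ 589
1804^128 ≡ 589^2 = 346921 ≡ 867
1804^256 ≡ 867^2 = 751689 ≡ 1093
1804^512 ≡ 1093^2 = 1194649 ≡ 519
1804^1024 ≡ 519^2 = 269361 ≡ 1291
1269 = 1024 + 128 + 64 + 32 + 16 + 4 + 1, so 1804^1269 ≡ 1291·867·589·646·1814·1842·1804 ≡ 763 (mod 2437)
587·763 = 447881 ≡ 1910 (mod 2437)
1910 ≡ 1910 (mod 2437), so the signature is genuine.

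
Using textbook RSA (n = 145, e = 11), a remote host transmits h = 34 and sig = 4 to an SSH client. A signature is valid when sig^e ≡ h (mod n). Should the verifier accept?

accept

sig^2 ≡ 4^2 = 16
sig^4 ≡ 16^2 = 256 ≡ 111
sig^8 ≡ 111^2 = 12321 ≡ 141
11 = 8 + 2 + 1, so sig^11 ≡ 141·16·4 ≡ 34 (mod 145)
34 = h, so the signature checks out.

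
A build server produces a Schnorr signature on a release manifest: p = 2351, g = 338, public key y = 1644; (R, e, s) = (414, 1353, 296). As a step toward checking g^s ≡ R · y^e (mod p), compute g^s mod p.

338^2 = 114244 ≡ 1396
338^4 ≡ 1396^2 = 1948816 ≡ 2188
338^8 ≡ 2188^2 = 4787344 ≡ 708
338^16 ≡ 708^2 = 501264 ≡ 501
338^32 ≡ 501^2 = 251001 ≡ 1795
338^64 ≡ 1795^2 = 3222025 ≡ 1155
338^128 ≡ 1155^2 = 1334025 ≡ 1008
338^256 ≡ 1008^2 = 1016064 ≡ 432
296 = 256 + 32 + 8, so 338^296 ≡ 432·1795·708 ≡ 1298 (mod 2351)

1298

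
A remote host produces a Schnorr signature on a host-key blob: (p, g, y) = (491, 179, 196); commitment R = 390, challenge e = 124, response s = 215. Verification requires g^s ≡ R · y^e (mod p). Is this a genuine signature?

g^s mod p:
179^2 = 32041 ≡ 126
179^4 ≡ 126^2 = 15876 ≡ 164
179^8 ≡ 164^2 = 26896 ≡ 382
179^16 ≡ 382^2 = 145924 ≡ 97
179^32 ≡ 97^2 = 9409 ≡ 80
179^64 ≡ 80^2 = 6400 ≡ 17
179^128 ≡ 17^2 = 289
215 = 128 + 64 + 16 + 4 + 2 + 1, so 179^215 ≡ 289·17·97·164·126·179 ≡ 333 (mod 491)
R · y^e mod p:
196^2 = 38416 ≡ 118
196^4 ≡ 118^2 = 13924 ≡ 176
196^8 ≡ 176^2 = 30976 ≡ 43
196^16 ≡ 43^2 = 1849 ≡ 376
196^32 ≡ 376^2 = 141376 ≡ 459
196^64 ≡ 459^2 = 210681 ≡ 42
124 = 64 + 32 + 16 + 8 + 4, so 196^124 ≡ 42·459·376·43·176 ≡ 289 (mod 491)
390·289 = 112710 ≡ 271 (mod 491)
333 ≠ 271; the check fails.

forged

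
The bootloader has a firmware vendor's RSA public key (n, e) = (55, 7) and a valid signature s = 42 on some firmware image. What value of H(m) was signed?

s^2 ≡ 42^2 = 1764 ≡ 4
s^4 ≡ 4^2 = 16
7 = 4 + 2 + 1, so s^7 ≡ 16·4·42 ≡ 48 (mod 55)

48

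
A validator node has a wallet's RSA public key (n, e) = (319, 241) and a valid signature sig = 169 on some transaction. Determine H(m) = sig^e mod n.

136

Squares mod 319: sig^1≡169, sig^2≡170, sig^4≡190, sig^8≡53, sig^16≡257, sig^32≡16, sig^64≡256, sig^128≡141
241 = 128 + 64 + 32 + 16 + 1, so sig^241 ≡ 141·256·16·257·169 ≡ 136 (mod 319)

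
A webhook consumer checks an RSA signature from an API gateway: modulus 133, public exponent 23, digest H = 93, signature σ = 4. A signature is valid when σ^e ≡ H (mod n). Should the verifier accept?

σ^2 ≡ 4^2 = 16
σ^4 ≡ 16^2 = 256 ≡ 123
σ^8 ≡ 123^2 = 15129 ≡ 100
σ^16 ≡ 100^2 = 10000 ≡ 25
23 = 16 + 4 + 2 + 1, so σ^23 ≡ 25·123·16·4 ≡ 93 (mod 133)
Since 93 equals the digest 93, verification succeeds.

accept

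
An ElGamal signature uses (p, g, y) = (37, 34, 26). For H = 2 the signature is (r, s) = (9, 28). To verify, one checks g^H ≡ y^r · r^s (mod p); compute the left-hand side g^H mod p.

9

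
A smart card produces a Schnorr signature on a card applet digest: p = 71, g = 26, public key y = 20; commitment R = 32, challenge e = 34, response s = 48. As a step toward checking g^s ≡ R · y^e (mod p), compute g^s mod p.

30

26^2 = 676 ≡ 37
26^4 ≡ 37^2 = 1369 ≡ 20
26^8 ≡ 20^2 = 400 ≡ 45
26^16 ≡ 45^2 = 2025 ≡ 37
26^32 ≡ 37^2 = 1369 ≡ 20
48 = 32 + 16, so 26^48 ≡ 20·37 ≡ 30 (mod 71)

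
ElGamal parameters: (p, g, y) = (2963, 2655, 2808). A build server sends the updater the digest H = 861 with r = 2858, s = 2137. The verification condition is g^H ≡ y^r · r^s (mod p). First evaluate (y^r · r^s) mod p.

2152

2808^2 = 7884864 ≡ 321
2808^4 ≡ 321^2 = 103041 ≡ 2299
2808^8 ≡ 2299^2 = 5285401 ≡ 2372
2808^16 ≡ 2372^2 = 5626384 ≡ 2610
2808^32 ≡ 2610^2 = 6812100 ≡ 163
2808^64 ≡ 163^2 = 26569 ≡ 2865
2808^128 ≡ 2865^2 = 8208225 ≡ 715
2808^256 ≡ 715^2 = 511225 ≡ 1589
2808^512 ≡ 1589^2 = 2524921 ≡ 445
2808^1024 ≡ 445^2 = 198025 ≡ 2467
2808^2048 ≡ 2467^2 = 6086089 ≡ 87
2858 = 2048 + 512 + 256 + 32 + 8 + 2, so 2808^2858 ≡ 87·445·1589·163·2372·321 ≡ 557 (mod 2963)
2858^2 = 8168164 ≡ 2136
2858^4 ≡ 2136^2 = 4562496 ≡ 2439
2858^8 ≡ 2439^2 = 5948721 ≡ 1980
2858^16 ≡ 1980^2 = 3920400 ≡ 351
2858^32 ≡ 351^2 = 123201 ≡ 1718
2858^64 ≡ 1718^2 = 2951524 ≡ 376
2858^128 ≡ 376^2 = 141376 ≡ 2115
2858^256 ≡ 2115^2 = 4473225 ≡ 2058
2858^512 ≡ 2058^2 = 4235364 ≡ 1237
2858^1024 ≡ 1237^2 = 1530169 ≡ 1261
2858^2048 ≡ 1261^2 = 1590121 ≡ 1953
2137 = 2048 + 64 + 16 + 8 + 1, so 2858^2137 ≡ 1953·376·351·1980·2858 ≡ 2270 (mod 2963)
y^r · r^s ≡ 557·2270 = 1264390 ≡ 2152 (mod 2963)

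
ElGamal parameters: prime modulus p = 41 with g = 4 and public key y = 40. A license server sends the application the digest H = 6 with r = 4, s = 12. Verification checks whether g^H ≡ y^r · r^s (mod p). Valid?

no

Left side g^H mod p:
4^2 = 16
4^4 ≡ 16^2 = 256 ≡ 10
6 = 4 + 2, so 4^6 ≡ 10·16 ≡ 37 (mod 41)
Right side y^r · r^s mod p:
40^2 = 1600 ≡ 1
40^4 ≡ 1^2 = 1
4^2 = 16
4^4 ≡ 16^2 = 256 ≡ 10
4^8 ≡ 10^2 = 100 ≡ 18
12 = 8 + 4, so 4^12 ≡ 18·10 ≡ 16 (mod 41)
1·16 = 16 ≡ 16 (mod 41)
37 ≠ 16, so verification fails.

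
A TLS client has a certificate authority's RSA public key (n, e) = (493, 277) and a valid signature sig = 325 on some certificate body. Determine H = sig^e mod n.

Squares mod 493: sig^1≡325, sig^2≡123, sig^4≡339, sig^8≡52, sig^16≡239, sig^32≡426, sig^64≡52, sig^128≡239, sig^256≡426
277 = 256 + 16 + 4 + 1, so sig^277 ≡ 426·239·339·325 ≡ 270 (mod 493)

270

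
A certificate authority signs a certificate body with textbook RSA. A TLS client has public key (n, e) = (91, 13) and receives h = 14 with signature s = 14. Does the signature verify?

verifies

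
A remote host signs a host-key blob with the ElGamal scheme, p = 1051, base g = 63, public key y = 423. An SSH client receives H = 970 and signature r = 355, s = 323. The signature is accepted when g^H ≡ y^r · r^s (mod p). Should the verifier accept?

Left side g^H mod p:
Squares mod 1051: 63^1≡63, 63^2≡816, 63^4≡573, 63^8≡417, 63^16≡474, 63^32≡813, 63^64≡941, 63^128≡539, 63^256≡445, 63^512≡437
970 = 512 + 256 + 128 + 64 + 8 + 2, so 63^970 ≡ 437·445·539·941·417·816 ≡ 869 (mod 1051)
Right side y^r · r^s mod p:
Squares mod 1051: 423^1≡423, 423^2≡259, 423^4≡868, 423^8≡908, 423^16≡480, 423^32≡231, 423^64≡811, 423^128≡846, 423^256≡1036
355 = 256 + 64 + 32 + 2 + 1, so 423^355 ≡ 1036·811·231·259·423 ≡ 365 (mod 1051)
Squares mod 1051: 355^1≡355, 355^2≡956, 355^4≡617, 355^8≡227, 355^16≡30, 355^32≡900, 355^64≡730, 355^128≡43, 355^256≡798
323 = 256 + 64 + 2 + 1, so 355^323 ≡ 798·730·956·355 ≡ 728 (mod 1051)
365·728 = 265720 ≡ 868 (mod 1051)
869 ≠ 868, so verification fails.

reject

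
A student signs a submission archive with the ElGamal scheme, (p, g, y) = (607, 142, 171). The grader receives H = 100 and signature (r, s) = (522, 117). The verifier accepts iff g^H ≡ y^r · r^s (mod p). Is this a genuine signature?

forged

Left side g^H mod p:
142^2 = 20164 ≡ 133
142^4 ≡ 133^2 = 17689 ≡ 86
142^8 ≡ 86^2 = 7396 ≡ 112
142^16 ≡ 112^2 = 12544 ≡ 404
142^32 ≡ 404^2 = 163216 ≡ 540
142^64 ≡ 540^2 = 291600 ≡ 240
100 = 64 + 32 + 4, so 142^100 ≡ 240·540·86 ≡ 473 (mod 607)
Right side y^r · r^s mod p:
171^2 = 29241 ≡ 105
171^4 ≡ 105^2 = 11025 ≡ 99
171^8 ≡ 99^2 = 9801 ≡ 89
171^16 ≡ 89^2 = 7921 ≡ 30
171^32 ≡ 30^2 = 900 ≡ 293
171^64 ≡ 293^2 = 85849 ≡ 262
171^128 ≡ 262^2 = 68644 ≡ 53
171^256 ≡ 53^2 = 2809 ≡ 381
171^512 ≡ 381^2 = 145161 ≡ 88
522 = 512 + 8 + 2, so 171^522 ≡ 88·89·105 ≡ 482 (mod 607)
522^2 = 272484 ≡ 548
522^4 ≡ 548^2 = 300304 ≡ 446
522^8 ≡ 446^2 = 198916 ≡ 427
522^16 ≡ 427^2 = 182329 ≡ 229
522^32 ≡ 229^2 = 52441 ≡ 239
522^64 ≡ 239^2 = 57121 ≡ 63
117 = 64 + 32 + 16 + 4 + 1, so 522^117 ≡ 63·239·229·446·522 ≡ 470 (mod 607)
482·470 = 226540 ≡ 129 (mod 607)
473 ≠ 129, so verification fails.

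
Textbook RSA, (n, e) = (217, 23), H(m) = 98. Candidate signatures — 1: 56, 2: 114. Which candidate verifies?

Candidate 1: 56^23 mod 217 = 98
  → matches H(m) = 98
Candidate 2: 114^23 mod 217 = 172

1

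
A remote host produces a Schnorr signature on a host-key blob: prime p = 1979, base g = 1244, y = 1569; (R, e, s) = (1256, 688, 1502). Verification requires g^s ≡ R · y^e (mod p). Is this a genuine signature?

genuine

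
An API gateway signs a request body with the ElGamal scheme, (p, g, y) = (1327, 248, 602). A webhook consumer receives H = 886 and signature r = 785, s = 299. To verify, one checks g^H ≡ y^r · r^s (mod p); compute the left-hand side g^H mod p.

1118

248^2 = 61504 ≡ 462
248^4 ≡ 462^2 = 213444 ≡ 1124
248^8 ≡ 1124^2 = 1263376 ≡ 72
248^16 ≡ 72^2 = 5184 ≡ 1203
248^32 ≡ 1203^2 = 1447209 ≡ 779
248^64 ≡ 779^2 = 606841 ≡ 402
248^128 ≡ 402^2 = 161604 ≡ 1037
248^256 ≡ 1037^2 = 1075369 ≡ 499
248^512 ≡ 499^2 = 249001 ≡ 852
886 = 512 + 256 + 64 + 32 + 16 + 4 + 2, so 248^886 ≡ 852·499·402·779·1203·1124·462 ≡ 1118 (mod 1327)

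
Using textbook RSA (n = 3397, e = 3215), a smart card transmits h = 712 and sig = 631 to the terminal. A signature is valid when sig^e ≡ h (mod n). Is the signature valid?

sig^3215 mod 3397 = 2685
2685 ≠ 712, so verification fails.

invalid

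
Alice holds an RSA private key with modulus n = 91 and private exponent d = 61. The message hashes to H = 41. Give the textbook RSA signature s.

41

H^2 ≡ 41^2 = 1681 ≡ 43
H^4 ≡ 43^2 = 1849 ≡ 29
H^8 ≡ 29^2 = 841 ≡ 22
H^16 ≡ 22^2 = 484 ≡ 29
H^32 ≡ 29^2 = 841 ≡ 22
61 = 32 + 16 + 8 + 4 + 1, so H^61 ≡ 22·29·22·29·41 ≡ 41 (mod 91)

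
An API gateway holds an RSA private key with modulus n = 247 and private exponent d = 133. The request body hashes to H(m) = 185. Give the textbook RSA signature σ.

3

Squares mod 247: (H(m))^1≡185, (H(m))^2≡139, (H(m))^4≡55, (H(m))^8≡61, (H(m))^16≡16, (H(m))^32≡9, (H(m))^64≡81, (H(m))^128≡139
133 = 128 + 4 + 1, so (H(m))^133 ≡ 139·55·185 ≡ 3 (mod 247)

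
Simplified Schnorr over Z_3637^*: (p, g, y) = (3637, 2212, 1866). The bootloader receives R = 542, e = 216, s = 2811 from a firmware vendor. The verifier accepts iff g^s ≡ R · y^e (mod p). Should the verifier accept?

g^s mod p:
2212^2 = 4892944 ≡ 1179
2212^4 ≡ 1179^2 = 1390041 ≡ 707
2212^8 ≡ 707^2 = 499849 ≡ 1580
2212^16 ≡ 1580^2 = 2496400 ≡ 1418
2212^32 ≡ 1418^2 = 2010724 ≡ 3100
2212^64 ≡ 3100^2 = 9610000 ≡ 1046
2212^128 ≡ 1046^2 = 1094116 ≡ 3016
2212^256 ≡ 3016^2 = 9096256 ≡ 119
2212^512 ≡ 119^2 = 14161 ≡ 3250
2212^1024 ≡ 3250^2 = 10562500 ≡ 652
2212^2048 ≡ 652^2 = 425104 ≡ 3212
2811 = 2048 + 512 + 128 + 64 + 32 + 16 + 8 + 2 + 1, so 2212^2811 ≡ 3212·3250·3016·1046·3100·1418·1580·1179·2212 ≡ 769 (mod 3637)
R · y^e mod p:
1866^2 = 3481956 ≡ 1347
1866^4 ≡ 1347^2 = 1814409 ≡ 3183
1866^8 ≡ 3183^2 = 10131489 ≡ 2444
1866^16 ≡ 2444^2 = 5973136 ≡ 1182
1866^32 ≡ 1182^2 = 1397124 ≡ 516
1866^64 ≡ 516^2 = 266256 ≡ 755
1866^128 ≡ 755^2 = 570025 ≡ 2653
216 = 128 + 64 + 16 + 8, so 1866^216 ≡ 2653·755·1182·2444 ≡ 2652 (mod 3637)
542·2652 = 1437384 ≡ 769 (mod 3637)
769 ≡ 769 (mod 3637); signature holds.

accept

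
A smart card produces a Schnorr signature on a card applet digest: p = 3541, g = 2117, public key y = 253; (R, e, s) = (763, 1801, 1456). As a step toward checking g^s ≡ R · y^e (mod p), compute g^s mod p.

809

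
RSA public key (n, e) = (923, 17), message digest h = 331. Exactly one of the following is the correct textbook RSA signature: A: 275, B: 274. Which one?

Candidate A: 275^17 mod 923 = 331
  → matches h = 331
Candidate B: 274^17 mod 923 = 560

A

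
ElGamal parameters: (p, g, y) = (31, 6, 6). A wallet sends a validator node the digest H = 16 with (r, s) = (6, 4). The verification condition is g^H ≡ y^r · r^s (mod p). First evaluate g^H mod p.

25

6^2 = 36 ≡ 5
6^4 ≡ 5^2 = 25
6^8 ≡ 25^2 = 625 ≡ 5
6^16 ≡ 5^2 = 25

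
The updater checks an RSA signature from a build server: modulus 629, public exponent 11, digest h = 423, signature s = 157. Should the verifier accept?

reject

Squares mod 629: s^1≡157, s^2≡118, s^4≡86, s^8≡477
11 = 8 + 2 + 1, so s^11 ≡ 477·118·157 ≡ 81 (mod 629)
81 ≠ 423, so verification fails.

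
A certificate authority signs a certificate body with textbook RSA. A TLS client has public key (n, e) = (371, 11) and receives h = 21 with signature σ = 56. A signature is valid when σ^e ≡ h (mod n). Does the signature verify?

verifies

Squares mod 371: σ^1≡56, σ^2≡168, σ^4≡28, σ^8≡42
11 = 8 + 2 + 1, so σ^11 ≡ 42·168·56 ≡ 21 (mod 371)
21 = h, so the signature checks out.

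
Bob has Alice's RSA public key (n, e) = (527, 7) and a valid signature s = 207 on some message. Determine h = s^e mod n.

s^7 mod 527 = 11

11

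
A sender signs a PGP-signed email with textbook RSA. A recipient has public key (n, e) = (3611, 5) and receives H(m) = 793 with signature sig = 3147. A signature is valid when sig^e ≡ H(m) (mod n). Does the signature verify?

sig^2 ≡ 3147^2 = 9903609 ≡ 2247
sig^4 ≡ 2247^2 = 5049009 ≡ 831
5 = 4 + 1, so sig^5 ≡ 831·3147 ≡ 793 (mod 3611)
Since 793 equals the digest 793, verification succeeds.

verifies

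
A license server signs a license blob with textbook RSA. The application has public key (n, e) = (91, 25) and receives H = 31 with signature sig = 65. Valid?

no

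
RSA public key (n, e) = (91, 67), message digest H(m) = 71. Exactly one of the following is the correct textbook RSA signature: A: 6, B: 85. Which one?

B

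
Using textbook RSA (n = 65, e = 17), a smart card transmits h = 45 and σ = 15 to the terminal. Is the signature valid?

valid

Squares mod 65: σ^1≡15, σ^2≡30, σ^4≡55, σ^8≡35, σ^16≡55
17 = 16 + 1, so σ^17 ≡ 55·15 ≡ 45 (mod 65)
σ^17 mod 65 = 45 matches h.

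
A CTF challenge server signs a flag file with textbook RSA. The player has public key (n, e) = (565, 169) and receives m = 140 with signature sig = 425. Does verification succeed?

passes

Squares mod 565: sig^1≡425, sig^2≡390, sig^4≡115, sig^8≡230, sig^16≡355, sig^32≡30, sig^64≡335, sig^128≡355
169 = 128 + 32 + 8 + 1, so sig^169 ≡ 355·30·230·425 ≡ 140 (mod 565)
Since 140 equals the digest 140, verification succeeds.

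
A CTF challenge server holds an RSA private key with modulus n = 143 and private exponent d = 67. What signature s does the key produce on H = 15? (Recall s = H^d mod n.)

115

H^2 ≡ 15^2 = 225 ≡ 82
H^4 ≡ 82^2 = 6724 ≡ 3
H^8 ≡ 3^2 = 9
H^16 ≡ 9^2 = 81
H^32 ≡ 81^2 = 6561 ≡ 126
H^64 ≡ 126^2 = 15876 ≡ 3
67 = 64 + 2 + 1, so H^67 ≡ 3·82·15 ≡ 115 (mod 143)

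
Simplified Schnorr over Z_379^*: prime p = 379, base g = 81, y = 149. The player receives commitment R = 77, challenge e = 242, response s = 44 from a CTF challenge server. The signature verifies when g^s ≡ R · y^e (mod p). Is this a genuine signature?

g^s mod p:
81^44 mod 379 = 207
R · y^e mod p:
149^242 mod 379 = 156
77·156 = 12012 ≡ 263 (mod 379)
207 ≠ 263; the check fails.

forged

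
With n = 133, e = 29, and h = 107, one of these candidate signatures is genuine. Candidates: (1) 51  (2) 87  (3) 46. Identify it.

Candidate 1: Squares mod 133: 51^1≡51, 51^2≡74, 51^4≡23, 51^8≡130, 51^16≡9; 29 = 16 + 8 + 4 + 1, so 51^29 ≡ 9·130·23·51 ≡ 116 (mod 133)
Candidate 2: Squares mod 133: 87^1≡87, 87^2≡121, 87^4≡11, 87^8≡121, 87^16≡11; 29 = 16 + 8 + 4 + 1, so 87^29 ≡ 11·121·11·87 ≡ 26 (mod 133)
Candidate 3: Squares mod 133: 46^1≡46, 46^2≡121, 46^4≡11, 46^8≡121, 46^16≡11; 29 = 16 + 8 + 4 + 1, so 46^29 ≡ 11·121·11·46 ≡ 107 (mod 133)
  → matches h = 107

3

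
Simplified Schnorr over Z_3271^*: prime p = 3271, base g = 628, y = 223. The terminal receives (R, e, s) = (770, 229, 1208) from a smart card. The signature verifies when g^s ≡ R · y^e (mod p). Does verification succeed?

fails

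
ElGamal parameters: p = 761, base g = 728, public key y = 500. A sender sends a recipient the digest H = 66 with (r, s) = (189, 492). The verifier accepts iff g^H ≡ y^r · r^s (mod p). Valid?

no

Left side g^H mod p:
728^2 = 529984 ≡ 328
728^4 ≡ 328^2 = 107584 ≡ 283
728^8 ≡ 283^2 = 80089 ≡ 184
728^16 ≡ 184^2 = 33856 ≡ 372
728^32 ≡ 372^2 = 138384 ≡ 643
728^64 ≡ 643^2 = 413449 ≡ 226
66 = 64 + 2, so 728^66 ≡ 226·328 ≡ 311 (mod 761)
Right side y^r · r^s mod p:
500^2 = 250000 ≡ 392
500^4 ≡ 392^2 = 153664 ≡ 703
500^8 ≡ 703^2 = 494209 ≡ 320
500^16 ≡ 320^2 = 102400 ≡ 426
500^32 ≡ 426^2 = 181476 ≡ 358
500^64 ≡ 358^2 = 128164 ≡ 316
500^128 ≡ 316^2 = 99856 ≡ 165
189 = 128 + 32 + 16 + 8 + 4 + 1, so 500^189 ≡ 165·358·426·320·703·500 ≡ 242 (mod 761)
189^2 = 35721 ≡ 715
189^4 ≡ 715^2 = 511225 ≡ 594
189^8 ≡ 594^2 = 352836 ≡ 493
189^16 ≡ 493^2 = 243049 ≡ 290
189^32 ≡ 290^2 = 84100 ≡ 390
189^64 ≡ 390^2 = 152100 ≡ 661
189^128 ≡ 661^2 = 436921 ≡ 107
189^256 ≡ 107^2 = 11449 ≡ 34
492 = 256 + 128 + 64 + 32 + 8 + 4, so 189^492 ≡ 34·107·661·390·493·594 ≡ 743 (mod 761)
242·743 = 179806 ≡ 210 (mod 761)
311 ≠ 210, so verification fails.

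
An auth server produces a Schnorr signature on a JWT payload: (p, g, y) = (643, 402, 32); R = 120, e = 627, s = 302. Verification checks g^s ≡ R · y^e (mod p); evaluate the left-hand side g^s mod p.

281

402^302 mod 643 = 281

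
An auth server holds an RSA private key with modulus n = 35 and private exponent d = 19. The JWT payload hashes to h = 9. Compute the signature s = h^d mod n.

9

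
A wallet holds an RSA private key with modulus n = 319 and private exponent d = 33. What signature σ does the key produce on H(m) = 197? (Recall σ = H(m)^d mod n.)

Squares mod 319: (H(m))^1≡197, (H(m))^2≡210, (H(m))^4≡78, (H(m))^8≡23, (H(m))^16≡210, (H(m))^32≡78
33 = 32 + 1, so (H(m))^33 ≡ 78·197 ≡ 54 (mod 319)

54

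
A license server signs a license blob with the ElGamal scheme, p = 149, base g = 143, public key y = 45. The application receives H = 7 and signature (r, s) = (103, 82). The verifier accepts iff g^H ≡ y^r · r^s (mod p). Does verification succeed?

passes

Left side g^H mod p:
Squares mod 149: 143^1≡143, 143^2≡36, 143^4≡104
7 = 4 + 2 + 1, so 143^7 ≡ 104·36·143 ≡ 35 (mod 149)
Right side y^r · r^s mod p:
Squares mod 149: 45^1≡45, 45^2≡88, 45^4≡145, 45^8≡16, 45^16≡107, 45^32≡125, 45^64≡129
103 = 64 + 32 + 4 + 2 + 1, so 45^103 ≡ 129·125·145·88·45 ≡ 121 (mod 149)
Squares mod 149: 103^1≡103, 103^2≡30, 103^4≡6, 103^8≡36, 103^16≡104, 103^32≡88, 103^64≡145
82 = 64 + 16 + 2, so 103^82 ≡ 145·104·30 ≡ 36 (mod 149)
121·36 = 4356 ≡ 35 (mod 149)
35 ≡ 35 (mod 149), so the signature is genuine.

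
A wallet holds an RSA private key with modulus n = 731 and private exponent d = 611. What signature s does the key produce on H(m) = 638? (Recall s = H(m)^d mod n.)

49

(H(m))^2 ≡ 638^2 = 407044 ≡ 608
(H(m))^4 ≡ 608^2 = 369664 ≡ 509
(H(m))^8 ≡ 509^2 = 259081 ≡ 307
(H(m))^16 ≡ 307^2 = 94249 ≡ 681
(H(m))^32 ≡ 681^2 = 463761 ≡ 307
(H(m))^64 ≡ 307^2 = 94249 ≡ 681
(H(m))^128 ≡ 681^2 = 463761 ≡ 307
(H(m))^256 ≡ 307^2 = 94249 ≡ 681
(H(m))^512 ≡ 681^2 = 463761 ≡ 307
611 = 512 + 64 + 32 + 2 + 1, so (H(m))^611 ≡ 307·681·307·608·638 ≡ 49 (mod 731)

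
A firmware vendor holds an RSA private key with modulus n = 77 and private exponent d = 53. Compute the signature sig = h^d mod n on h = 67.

h^2 ≡ 67^2 = 4489 ≡ 23
h^4 ≡ 23^2 = 529 ≡ 67
h^8 ≡ 67^2 = 4489 ≡ 23
h^16 ≡ 23^2 = 529 ≡ 67
h^32 ≡ 67^2 = 4489 ≡ 23
53 = 32 + 16 + 4 + 1, so h^53 ≡ 23·67·67·67 ≡ 23 (mod 77)

23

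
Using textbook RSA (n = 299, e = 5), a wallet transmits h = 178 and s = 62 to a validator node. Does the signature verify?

does not verify

Squares mod 299: s^1≡62, s^2≡256, s^4≡55
5 = 4 + 1, so s^5 ≡ 55·62 ≡ 121 (mod 299)
The recovered value 121 does not match the digest 178.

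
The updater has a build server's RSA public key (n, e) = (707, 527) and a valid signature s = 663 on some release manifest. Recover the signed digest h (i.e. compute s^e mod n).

675

s^2 ≡ 663^2 = 439569 ≡ 522
s^4 ≡ 522^2 = 272484 ≡ 289
s^8 ≡ 289^2 = 83521 ≡ 95
s^16 ≡ 95^2 = 9025 ≡ 541
s^32 ≡ 541^2 = 292681 ≡ 690
s^64 ≡ 690^2 = 476100 ≡ 289
s^128 ≡ 289^2 = 83521 ≡ 95
s^256 ≡ 95^2 = 9025 ≡ 541
s^512 ≡ 541^2 = 292681 ≡ 690
527 = 512 + 8 + 4 + 2 + 1, so s^527 ≡ 690·95·289·522·663 ≡ 675 (mod 707)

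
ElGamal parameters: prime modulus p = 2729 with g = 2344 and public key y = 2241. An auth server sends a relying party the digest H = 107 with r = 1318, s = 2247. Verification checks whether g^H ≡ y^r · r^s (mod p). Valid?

Left side g^H mod p:
Squares mod 2729: 2344^1≡2344, 2344^2≡859, 2344^4≡1051, 2344^8≡2085, 2344^16≡2657, 2344^32≡2455, 2344^64≡1393
107 = 64 + 32 + 8 + 2 + 1, so 2344^107 ≡ 1393·2455·2085·859·2344 ≡ 448 (mod 2729)
Right side y^r · r^s mod p:
Squares mod 2729: 2241^1≡2241, 2241^2≡721, 2241^4≡1331, 2241^8≡440, 2241^16≡2570, 2241^32≡720, 2241^64≡2619, 2241^128≡1184, 2241^256≡1879, 2241^512≡2044, 2241^1024≡2566
1318 = 1024 + 256 + 32 + 4 + 2, so 2241^1318 ≡ 2566·1879·720·1331·721 ≡ 25 (mod 2729)
Squares mod 2729: 1318^1≡1318, 1318^2≡1480, 1318^4≡1742, 1318^8≡2645, 1318^16≡1598, 1318^32≡1989, 1318^64≡1800, 1318^128≡677, 1318^256≡2586, 1318^512≡1346, 1318^1024≡2389, 1318^2048≡982
2247 = 2048 + 128 + 64 + 4 + 2 + 1, so 1318^2247 ≡ 982·677·1800·1742·1480·1318 ≡ 1437 (mod 2729)
25·1437 = 35925 ≡ 448 (mod 2729)
448 ≡ 448 (mod 2729), so the signature is genuine.

yes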